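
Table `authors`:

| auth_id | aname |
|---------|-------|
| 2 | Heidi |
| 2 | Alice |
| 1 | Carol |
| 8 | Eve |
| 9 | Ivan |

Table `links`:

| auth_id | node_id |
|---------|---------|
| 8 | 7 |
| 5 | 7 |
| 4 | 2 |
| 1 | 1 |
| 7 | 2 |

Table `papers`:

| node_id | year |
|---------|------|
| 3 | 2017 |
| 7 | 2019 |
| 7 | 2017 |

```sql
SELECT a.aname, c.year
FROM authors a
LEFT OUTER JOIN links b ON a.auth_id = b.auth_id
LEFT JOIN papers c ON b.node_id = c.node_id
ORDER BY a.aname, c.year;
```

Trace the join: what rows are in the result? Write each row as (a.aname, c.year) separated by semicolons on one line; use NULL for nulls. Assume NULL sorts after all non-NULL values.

Evaluate left to right. First `authors a LEFT JOIN links b` on auth_id: 5 row(s).
Then LEFT JOIN `papers c` on node_id: each of those 5 rows is kept; rows whose b.node_id has no match in c get NULL for c's columns.

(Alice, NULL); (Carol, NULL); (Eve, 2017); (Eve, 2019); (Heidi, NULL); (Ivan, NULL)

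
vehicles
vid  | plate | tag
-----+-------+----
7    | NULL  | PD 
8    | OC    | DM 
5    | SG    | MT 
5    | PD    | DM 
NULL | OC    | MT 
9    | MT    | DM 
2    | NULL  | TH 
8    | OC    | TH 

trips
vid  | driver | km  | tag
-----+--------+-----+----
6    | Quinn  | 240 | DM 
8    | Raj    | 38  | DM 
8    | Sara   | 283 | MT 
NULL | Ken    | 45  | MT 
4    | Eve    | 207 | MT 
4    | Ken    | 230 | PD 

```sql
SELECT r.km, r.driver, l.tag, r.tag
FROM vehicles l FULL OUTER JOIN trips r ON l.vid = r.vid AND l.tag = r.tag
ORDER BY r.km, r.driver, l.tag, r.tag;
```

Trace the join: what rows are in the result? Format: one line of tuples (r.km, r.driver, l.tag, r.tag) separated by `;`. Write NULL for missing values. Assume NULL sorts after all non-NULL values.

FULL OUTER JOIN keeps every row from both sides; unmatched rows get NULL for the other side's columns.
Matching on l.vid = r.vid AND l.tag = r.tag. A NULL in a compared column never satisfies the condition.
Matched pairs: 1; unmatched l rows kept: 7; unmatched r rows kept: 5.

(38, Raj, DM, DM); (45, Ken, NULL, MT); (207, Eve, NULL, MT); (230, Ken, NULL, PD); (240, Quinn, NULL, DM); (283, Sara, NULL, MT); (NULL, NULL, DM, NULL); (NULL, NULL, DM, NULL); (NULL, NULL, MT, NULL); (NULL, NULL, MT, NULL); (NULL, NULL, PD, NULL); (NULL, NULL, TH, NULL); (NULL, NULL, TH, NULL)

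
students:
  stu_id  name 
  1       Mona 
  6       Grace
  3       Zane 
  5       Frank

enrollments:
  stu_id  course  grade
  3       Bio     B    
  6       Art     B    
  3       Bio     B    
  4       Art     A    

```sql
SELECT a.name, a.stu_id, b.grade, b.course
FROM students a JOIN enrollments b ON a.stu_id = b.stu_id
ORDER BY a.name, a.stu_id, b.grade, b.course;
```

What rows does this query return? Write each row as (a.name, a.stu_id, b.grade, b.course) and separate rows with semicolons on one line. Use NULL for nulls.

INNER JOIN keeps only pairs where the ON condition holds.
Matching on a.stu_id = b.stu_id.
- stu_id=1: no matching b row, dropped.
- stu_id=6: 1 matching b row(s), so 1 row(s) emitted.
- stu_id=3: 2 matching b row(s), so 2 row(s) emitted.
- stu_id=5: no matching b row, dropped.
After projecting and ordering:
a.name | a.stu_id | b.grade | b.course
Grace | 6 | B | Art
Zane | 3 | B | Bio
Zane | 3 | B | Bio

(Grace, 6, B, Art); (Zane, 3, B, Bio); (Zane, 3, B, Bio)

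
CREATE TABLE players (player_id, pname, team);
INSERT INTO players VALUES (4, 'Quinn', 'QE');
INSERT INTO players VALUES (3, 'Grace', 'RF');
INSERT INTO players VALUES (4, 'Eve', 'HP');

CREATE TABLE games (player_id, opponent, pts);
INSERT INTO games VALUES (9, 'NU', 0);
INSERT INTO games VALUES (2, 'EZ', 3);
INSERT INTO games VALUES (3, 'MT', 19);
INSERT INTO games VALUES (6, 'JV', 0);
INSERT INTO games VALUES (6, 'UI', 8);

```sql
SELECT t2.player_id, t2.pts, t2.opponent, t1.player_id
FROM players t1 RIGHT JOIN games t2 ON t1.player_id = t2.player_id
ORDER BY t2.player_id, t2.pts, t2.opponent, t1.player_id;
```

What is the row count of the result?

RIGHT JOIN keeps every row from `games`; unmatched rows get NULL for `players`'s columns.
Matching on t1.player_id = t2.player_id.
- player_id=4: no matching t2 row.
- player_id=3: 1 matching t2 row(s), so 1 row(s) emitted.
- player_id=4: no matching t2 row.
- plus 4 unmatched t2 row(s), each kept with NULL t1 columns.
Total: 1 matched + 4 padded = 5 rows.

5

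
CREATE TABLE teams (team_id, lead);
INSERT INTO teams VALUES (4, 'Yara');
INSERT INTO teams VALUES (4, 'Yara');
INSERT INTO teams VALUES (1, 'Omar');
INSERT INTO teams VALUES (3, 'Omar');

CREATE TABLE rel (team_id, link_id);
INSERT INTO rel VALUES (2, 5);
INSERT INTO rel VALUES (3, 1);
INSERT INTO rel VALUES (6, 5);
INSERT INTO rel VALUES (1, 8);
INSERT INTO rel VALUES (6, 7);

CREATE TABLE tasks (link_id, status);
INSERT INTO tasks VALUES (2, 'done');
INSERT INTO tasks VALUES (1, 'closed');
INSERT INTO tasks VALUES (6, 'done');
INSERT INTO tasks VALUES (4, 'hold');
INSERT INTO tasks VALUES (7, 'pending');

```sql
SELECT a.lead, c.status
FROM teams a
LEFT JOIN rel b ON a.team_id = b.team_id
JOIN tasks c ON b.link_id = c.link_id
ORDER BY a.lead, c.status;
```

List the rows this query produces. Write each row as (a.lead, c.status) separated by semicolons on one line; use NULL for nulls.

(Omar, closed)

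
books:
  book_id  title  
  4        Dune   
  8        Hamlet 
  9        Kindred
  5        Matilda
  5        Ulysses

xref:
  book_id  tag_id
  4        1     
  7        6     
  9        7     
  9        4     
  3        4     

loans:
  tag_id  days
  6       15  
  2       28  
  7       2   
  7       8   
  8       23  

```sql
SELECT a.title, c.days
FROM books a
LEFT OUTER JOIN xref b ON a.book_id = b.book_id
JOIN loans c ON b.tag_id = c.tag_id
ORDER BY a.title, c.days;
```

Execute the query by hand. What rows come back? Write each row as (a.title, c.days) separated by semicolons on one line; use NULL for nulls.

(Kindred, 2); (Kindred, 8)

Evaluate left to right. First `books a LEFT JOIN xref b` on book_id: 6 row(s).
Then INNER JOIN `loans c` on tag_id: keep only rows whose b.tag_id appears in c.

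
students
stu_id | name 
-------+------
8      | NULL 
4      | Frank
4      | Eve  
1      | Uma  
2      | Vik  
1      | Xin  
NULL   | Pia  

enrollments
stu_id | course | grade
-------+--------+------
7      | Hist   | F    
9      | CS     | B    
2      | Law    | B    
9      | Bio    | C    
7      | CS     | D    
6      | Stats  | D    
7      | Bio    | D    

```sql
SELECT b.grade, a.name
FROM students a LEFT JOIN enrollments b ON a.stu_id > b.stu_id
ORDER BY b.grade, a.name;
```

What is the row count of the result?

LEFT JOIN keeps every row from `students`; unmatched rows get NULL for `enrollments`'s columns.
Matching on a.stu_id > b.stu_id. A NULL in a compared column never satisfies the condition.
Matched pairs: 7; unmatched a rows kept: 4.
Total: 7 matched + 4 padded = 11 rows.

11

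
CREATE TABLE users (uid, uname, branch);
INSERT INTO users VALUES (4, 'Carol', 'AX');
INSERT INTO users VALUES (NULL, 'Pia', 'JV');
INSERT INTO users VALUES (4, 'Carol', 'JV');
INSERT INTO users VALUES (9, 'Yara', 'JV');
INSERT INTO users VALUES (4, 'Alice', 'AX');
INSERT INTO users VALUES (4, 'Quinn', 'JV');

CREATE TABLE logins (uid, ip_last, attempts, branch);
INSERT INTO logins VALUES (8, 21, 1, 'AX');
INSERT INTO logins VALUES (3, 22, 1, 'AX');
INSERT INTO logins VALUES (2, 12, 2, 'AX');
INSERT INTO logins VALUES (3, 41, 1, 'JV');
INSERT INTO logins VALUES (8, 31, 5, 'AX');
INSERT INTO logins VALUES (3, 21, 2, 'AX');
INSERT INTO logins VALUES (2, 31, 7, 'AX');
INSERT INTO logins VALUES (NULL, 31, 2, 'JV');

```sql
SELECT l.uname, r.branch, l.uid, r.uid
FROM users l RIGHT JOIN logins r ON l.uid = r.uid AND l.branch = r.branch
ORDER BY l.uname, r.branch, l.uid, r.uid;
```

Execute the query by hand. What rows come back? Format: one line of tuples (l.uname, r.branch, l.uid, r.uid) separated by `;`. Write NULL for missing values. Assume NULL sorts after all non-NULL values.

RIGHT JOIN keeps every row from `logins`; unmatched rows get NULL for `users`'s columns.
Matching on l.uid = r.uid AND l.branch = r.branch. A NULL in a compared column never satisfies the condition.
- uid=4, branch=AX: no matching r row.
- uid=NULL, branch=JV: no matching r row.
- uid=4, branch=JV: no matching r row.
- uid=9, branch=JV: no matching r row.
- uid=4, branch=AX: no matching r row.
- uid=4, branch=JV: no matching r row.
- plus 8 unmatched r row(s), each kept with NULL l columns.
After projecting and ordering:
l.uname | r.branch | l.uid | r.uid
NULL | AX | NULL | 2
NULL | AX | NULL | 2
NULL | AX | NULL | 3
NULL | AX | NULL | 3
NULL | AX | NULL | 8
NULL | AX | NULL | 8
NULL | JV | NULL | 3
NULL | JV | NULL | NULL

(NULL, AX, NULL, 2); (NULL, AX, NULL, 2); (NULL, AX, NULL, 3); (NULL, AX, NULL, 3); (NULL, AX, NULL, 8); (NULL, AX, NULL, 8); (NULL, JV, NULL, 3); (NULL, JV, NULL, NULL)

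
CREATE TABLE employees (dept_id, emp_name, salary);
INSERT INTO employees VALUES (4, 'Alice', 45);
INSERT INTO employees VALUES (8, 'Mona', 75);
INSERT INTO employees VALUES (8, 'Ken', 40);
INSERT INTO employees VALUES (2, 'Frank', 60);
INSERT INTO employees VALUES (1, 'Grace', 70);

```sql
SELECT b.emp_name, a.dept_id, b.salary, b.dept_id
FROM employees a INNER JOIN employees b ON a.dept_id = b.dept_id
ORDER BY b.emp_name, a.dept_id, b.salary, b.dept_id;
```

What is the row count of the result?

7

INNER JOIN keeps only pairs where the ON condition holds.
Matching on a.dept_id = b.dept_id.
Matched pairs: 7.
Total: 7 rows.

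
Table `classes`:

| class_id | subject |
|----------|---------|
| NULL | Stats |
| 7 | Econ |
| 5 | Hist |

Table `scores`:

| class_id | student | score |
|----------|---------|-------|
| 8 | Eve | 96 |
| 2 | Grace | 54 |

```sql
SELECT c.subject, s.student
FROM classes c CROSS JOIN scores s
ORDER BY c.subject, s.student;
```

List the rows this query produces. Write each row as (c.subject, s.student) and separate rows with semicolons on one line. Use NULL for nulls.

CROSS JOIN pairs every row of `classes` with every row of `scores`: 3 × 2 = 6 rows.
After projecting and ordering:
c.subject | s.student
Econ | Eve
Econ | Grace
Hist | Eve
Hist | Grace
Stats | Eve
Stats | Grace

(Econ, Eve); (Econ, Grace); (Hist, Eve); (Hist, Grace); (Stats, Eve); (Stats, Grace)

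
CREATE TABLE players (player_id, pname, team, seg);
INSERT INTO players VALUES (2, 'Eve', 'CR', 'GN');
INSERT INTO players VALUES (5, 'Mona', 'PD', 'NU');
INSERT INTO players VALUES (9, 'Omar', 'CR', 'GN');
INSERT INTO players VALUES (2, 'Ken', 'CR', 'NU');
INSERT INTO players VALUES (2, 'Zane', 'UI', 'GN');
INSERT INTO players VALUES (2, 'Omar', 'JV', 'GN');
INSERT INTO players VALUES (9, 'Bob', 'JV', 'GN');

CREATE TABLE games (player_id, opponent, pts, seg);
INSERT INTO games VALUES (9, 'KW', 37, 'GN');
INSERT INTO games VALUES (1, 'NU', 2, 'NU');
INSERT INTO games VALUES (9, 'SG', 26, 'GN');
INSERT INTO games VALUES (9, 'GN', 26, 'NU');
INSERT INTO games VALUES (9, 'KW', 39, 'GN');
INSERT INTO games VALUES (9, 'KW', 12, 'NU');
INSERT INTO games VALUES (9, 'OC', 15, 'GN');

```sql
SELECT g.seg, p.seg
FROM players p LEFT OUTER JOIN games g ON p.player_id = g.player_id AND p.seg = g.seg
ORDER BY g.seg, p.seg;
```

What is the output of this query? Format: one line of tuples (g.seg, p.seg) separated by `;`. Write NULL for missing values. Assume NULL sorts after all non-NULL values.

(GN, GN); (GN, GN); (GN, GN); (GN, GN); (GN, GN); (GN, GN); (GN, GN); (GN, GN); (NULL, GN); (NULL, GN); (NULL, GN); (NULL, NU); (NULL, NU)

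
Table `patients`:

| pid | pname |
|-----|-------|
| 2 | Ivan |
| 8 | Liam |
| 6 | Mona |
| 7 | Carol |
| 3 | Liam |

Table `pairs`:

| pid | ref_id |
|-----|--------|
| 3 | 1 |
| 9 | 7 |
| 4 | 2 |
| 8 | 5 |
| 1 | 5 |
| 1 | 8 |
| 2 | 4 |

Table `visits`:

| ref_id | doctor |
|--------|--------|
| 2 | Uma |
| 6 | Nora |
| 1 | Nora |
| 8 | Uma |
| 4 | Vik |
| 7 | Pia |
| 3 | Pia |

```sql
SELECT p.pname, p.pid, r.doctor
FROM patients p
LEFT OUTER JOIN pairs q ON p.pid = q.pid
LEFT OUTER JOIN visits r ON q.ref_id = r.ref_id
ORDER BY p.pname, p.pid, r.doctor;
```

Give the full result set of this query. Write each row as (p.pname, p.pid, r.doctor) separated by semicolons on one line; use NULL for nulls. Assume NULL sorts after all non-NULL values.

(Carol, 7, NULL); (Ivan, 2, Vik); (Liam, 3, Nora); (Liam, 8, NULL); (Mona, 6, NULL)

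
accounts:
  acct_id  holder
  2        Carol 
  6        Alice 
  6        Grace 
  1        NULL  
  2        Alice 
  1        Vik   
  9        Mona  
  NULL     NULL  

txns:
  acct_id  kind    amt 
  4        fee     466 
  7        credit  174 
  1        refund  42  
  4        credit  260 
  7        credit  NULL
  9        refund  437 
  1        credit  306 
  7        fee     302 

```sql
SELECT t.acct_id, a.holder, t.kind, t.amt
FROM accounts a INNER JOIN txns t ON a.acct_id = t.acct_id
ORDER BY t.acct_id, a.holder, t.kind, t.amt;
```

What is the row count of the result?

5

INNER JOIN keeps only pairs where the ON condition holds.
Matching on a.acct_id = t.acct_id. A NULL in a compared column never satisfies the condition.
Matched pairs: 5.
Total: 5 rows.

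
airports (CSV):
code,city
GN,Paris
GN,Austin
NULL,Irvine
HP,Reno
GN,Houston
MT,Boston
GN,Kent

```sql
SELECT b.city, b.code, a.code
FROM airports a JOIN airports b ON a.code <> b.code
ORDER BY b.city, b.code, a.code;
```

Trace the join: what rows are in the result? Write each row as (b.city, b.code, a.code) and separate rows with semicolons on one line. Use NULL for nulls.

(Austin, GN, HP); (Austin, GN, MT); (Boston, MT, GN); (Boston, MT, GN); (Boston, MT, GN); (Boston, MT, GN); (Boston, MT, HP); (Houston, GN, HP); (Houston, GN, MT); (Kent, GN, HP); (Kent, GN, MT); (Paris, GN, HP); (Paris, GN, MT); (Reno, HP, GN); (Reno, HP, GN); (Reno, HP, GN); (Reno, HP, GN); (Reno, HP, MT)

INNER JOIN keeps only pairs where the ON condition holds.
Matching on a.code <> b.code. A NULL in a compared column never satisfies the condition.
- code=GN: 2 matching b row(s), so 2 row(s) emitted.
- code=GN: 2 matching b row(s), so 2 row(s) emitted.
- code=NULL: no matching b row, dropped.
- code=HP: 5 matching b row(s), so 5 row(s) emitted.
- code=GN: 2 matching b row(s), so 2 row(s) emitted.
- code=MT: 5 matching b row(s), so 5 row(s) emitted.
- code=GN: 2 matching b row(s), so 2 row(s) emitted.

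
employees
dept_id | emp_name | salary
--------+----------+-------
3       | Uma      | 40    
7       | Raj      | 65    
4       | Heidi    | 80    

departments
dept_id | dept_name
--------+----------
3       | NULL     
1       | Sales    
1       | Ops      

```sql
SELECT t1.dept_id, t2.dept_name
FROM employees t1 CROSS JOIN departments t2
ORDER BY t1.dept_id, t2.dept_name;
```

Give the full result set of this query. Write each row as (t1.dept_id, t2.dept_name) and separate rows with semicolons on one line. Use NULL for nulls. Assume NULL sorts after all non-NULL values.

(3, Ops); (3, Sales); (3, NULL); (4, Ops); (4, Sales); (4, NULL); (7, Ops); (7, Sales); (7, NULL)

CROSS JOIN pairs every row of `employees` with every row of `departments`: 3 × 3 = 9 rows.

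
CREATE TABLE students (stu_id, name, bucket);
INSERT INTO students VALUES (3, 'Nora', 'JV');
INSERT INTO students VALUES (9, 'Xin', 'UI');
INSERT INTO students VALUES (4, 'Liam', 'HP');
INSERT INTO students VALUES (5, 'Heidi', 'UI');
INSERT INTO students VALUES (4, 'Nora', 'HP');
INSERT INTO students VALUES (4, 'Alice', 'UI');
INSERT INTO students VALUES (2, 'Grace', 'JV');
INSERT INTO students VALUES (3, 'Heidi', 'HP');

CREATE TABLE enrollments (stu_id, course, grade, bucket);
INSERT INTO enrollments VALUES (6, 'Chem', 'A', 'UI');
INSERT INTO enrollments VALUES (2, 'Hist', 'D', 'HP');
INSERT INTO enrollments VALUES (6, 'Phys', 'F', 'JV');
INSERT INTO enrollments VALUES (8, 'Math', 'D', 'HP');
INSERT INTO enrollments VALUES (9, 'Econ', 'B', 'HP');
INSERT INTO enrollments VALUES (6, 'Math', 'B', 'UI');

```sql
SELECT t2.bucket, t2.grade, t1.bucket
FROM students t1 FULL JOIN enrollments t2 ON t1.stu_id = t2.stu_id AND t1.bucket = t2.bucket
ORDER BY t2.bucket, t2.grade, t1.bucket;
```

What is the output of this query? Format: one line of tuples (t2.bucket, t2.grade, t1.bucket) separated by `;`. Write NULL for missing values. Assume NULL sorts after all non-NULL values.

(HP, B, NULL); (HP, D, NULL); (HP, D, NULL); (JV, F, NULL); (UI, A, NULL); (UI, B, NULL); (NULL, NULL, HP); (NULL, NULL, HP); (NULL, NULL, HP); (NULL, NULL, JV); (NULL, NULL, JV); (NULL, NULL, UI); (NULL, NULL, UI); (NULL, NULL, UI)

FULL OUTER JOIN keeps every row from both sides; unmatched rows get NULL for the other side's columns.
Matching on t1.stu_id = t2.stu_id AND t1.bucket = t2.bucket.
Matched pairs: 0; unmatched t1 rows kept: 8; unmatched t2 rows kept: 6.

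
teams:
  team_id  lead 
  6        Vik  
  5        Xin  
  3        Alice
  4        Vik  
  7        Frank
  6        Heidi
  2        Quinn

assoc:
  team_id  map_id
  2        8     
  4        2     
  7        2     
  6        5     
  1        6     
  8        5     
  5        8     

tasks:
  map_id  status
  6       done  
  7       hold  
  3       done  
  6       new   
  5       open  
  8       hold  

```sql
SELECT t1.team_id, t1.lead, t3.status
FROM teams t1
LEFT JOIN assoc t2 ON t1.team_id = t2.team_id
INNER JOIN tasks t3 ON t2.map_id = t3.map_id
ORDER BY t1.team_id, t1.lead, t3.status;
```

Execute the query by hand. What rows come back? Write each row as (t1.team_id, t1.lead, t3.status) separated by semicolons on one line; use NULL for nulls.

Joins associate left-to-right: teams LEFT JOIN assoc on team_id gives 7 intermediate row(s).
Then INNER JOIN `tasks t3` on map_id: keep only rows whose t2.map_id appears in t3.

(2, Quinn, hold); (5, Xin, hold); (6, Heidi, open); (6, Vik, open)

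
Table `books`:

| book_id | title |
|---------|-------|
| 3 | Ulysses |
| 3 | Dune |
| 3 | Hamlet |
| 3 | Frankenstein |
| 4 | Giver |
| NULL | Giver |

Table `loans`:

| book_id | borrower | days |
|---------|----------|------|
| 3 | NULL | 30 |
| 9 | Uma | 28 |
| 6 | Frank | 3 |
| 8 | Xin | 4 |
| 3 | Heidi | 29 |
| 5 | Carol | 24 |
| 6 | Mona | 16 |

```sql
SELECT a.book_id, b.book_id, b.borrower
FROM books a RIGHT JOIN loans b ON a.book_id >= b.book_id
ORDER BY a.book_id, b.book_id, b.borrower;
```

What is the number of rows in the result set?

RIGHT JOIN keeps every row from `loans`; unmatched rows get NULL for `books`'s columns.
Matching on a.book_id >= b.book_id. A NULL in a compared column never satisfies the condition.
Matched pairs: 10; unmatched b rows kept: 5.
Total: 10 matched + 5 padded = 15 rows.

15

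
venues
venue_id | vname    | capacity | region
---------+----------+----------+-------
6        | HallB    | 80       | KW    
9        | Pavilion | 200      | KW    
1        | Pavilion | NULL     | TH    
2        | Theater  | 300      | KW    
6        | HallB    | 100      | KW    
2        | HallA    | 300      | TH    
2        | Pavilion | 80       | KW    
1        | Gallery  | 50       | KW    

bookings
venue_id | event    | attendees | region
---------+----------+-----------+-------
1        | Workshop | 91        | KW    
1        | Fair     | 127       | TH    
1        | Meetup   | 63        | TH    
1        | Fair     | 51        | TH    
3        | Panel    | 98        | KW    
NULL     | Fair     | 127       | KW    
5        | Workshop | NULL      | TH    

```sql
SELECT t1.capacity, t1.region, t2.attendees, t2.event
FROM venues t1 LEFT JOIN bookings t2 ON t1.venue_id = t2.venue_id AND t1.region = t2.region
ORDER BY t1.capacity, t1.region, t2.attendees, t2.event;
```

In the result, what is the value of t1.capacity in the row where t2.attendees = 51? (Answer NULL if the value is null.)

LEFT JOIN keeps every row from `venues`; unmatched rows get NULL for `bookings`'s columns.
Matching on t1.venue_id = t2.venue_id AND t1.region = t2.region. A NULL in a compared column never satisfies the condition.
- venue_id=6, region=KW: no t2 row matches, row kept with t2 columns NULL.
- venue_id=9, region=KW: no t2 row matches, row kept with t2 columns NULL.
- venue_id=1, region=TH: 3 matching t2 row(s), so 3 row(s) emitted.
- venue_id=2, region=KW: no t2 row matches, row kept with t2 columns NULL.
- venue_id=6, region=KW: no t2 row matches, row kept with t2 columns NULL.
- venue_id=2, region=TH: no t2 row matches, row kept with t2 columns NULL.
- venue_id=2, region=KW: no t2 row matches, row kept with t2 columns NULL.
- venue_id=1, region=KW: 1 matching t2 row(s), so 1 row(s) emitted.

NULL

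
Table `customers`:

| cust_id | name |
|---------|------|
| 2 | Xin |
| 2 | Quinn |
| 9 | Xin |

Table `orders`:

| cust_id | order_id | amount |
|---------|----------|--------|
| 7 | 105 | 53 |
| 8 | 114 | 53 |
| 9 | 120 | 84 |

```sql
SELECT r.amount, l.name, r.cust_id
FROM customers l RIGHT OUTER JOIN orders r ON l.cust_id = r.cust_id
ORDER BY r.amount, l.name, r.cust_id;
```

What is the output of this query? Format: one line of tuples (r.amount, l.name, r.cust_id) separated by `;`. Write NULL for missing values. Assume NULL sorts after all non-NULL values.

(53, NULL, 7); (53, NULL, 8); (84, Xin, 9)

RIGHT JOIN keeps every row from `orders`; unmatched rows get NULL for `customers`'s columns.
Matching on l.cust_id = r.cust_id.
- l[0] cust_id=2 → no match.
- l[1] cust_id=2 → no match.
- l[2] cust_id=9 → 1 match(es) in r → 1 row(s).
- 2 r row(s) had no l match → kept, l columns NULL.
After projecting and ordering:
r.amount | l.name | r.cust_id
53 | NULL | 7
53 | NULL | 8
84 | Xin | 9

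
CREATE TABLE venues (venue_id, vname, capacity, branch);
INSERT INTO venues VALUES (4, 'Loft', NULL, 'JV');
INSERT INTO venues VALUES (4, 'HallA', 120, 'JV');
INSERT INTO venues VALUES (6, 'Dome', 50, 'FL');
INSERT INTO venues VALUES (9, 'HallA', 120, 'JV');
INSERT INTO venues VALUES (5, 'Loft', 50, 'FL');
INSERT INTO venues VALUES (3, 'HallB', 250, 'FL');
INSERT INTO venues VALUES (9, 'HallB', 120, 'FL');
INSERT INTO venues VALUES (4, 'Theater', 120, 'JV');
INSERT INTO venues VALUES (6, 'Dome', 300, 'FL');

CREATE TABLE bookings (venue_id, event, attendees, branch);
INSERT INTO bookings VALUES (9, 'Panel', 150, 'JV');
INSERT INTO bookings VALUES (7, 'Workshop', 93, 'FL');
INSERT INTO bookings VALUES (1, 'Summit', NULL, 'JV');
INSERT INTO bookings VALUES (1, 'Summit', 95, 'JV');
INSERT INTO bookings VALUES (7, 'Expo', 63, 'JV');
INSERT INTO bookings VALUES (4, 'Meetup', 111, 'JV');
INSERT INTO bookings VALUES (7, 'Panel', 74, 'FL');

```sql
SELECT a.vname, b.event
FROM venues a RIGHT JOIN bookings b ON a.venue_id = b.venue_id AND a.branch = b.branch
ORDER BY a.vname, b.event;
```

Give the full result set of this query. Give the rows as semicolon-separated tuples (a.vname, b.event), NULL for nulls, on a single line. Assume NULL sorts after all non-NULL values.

(HallA, Meetup); (HallA, Panel); (Loft, Meetup); (Theater, Meetup); (NULL, Expo); (NULL, Panel); (NULL, Summit); (NULL, Summit); (NULL, Workshop)

RIGHT JOIN keeps every row from `bookings`; unmatched rows get NULL for `venues`'s columns.
Matching on a.venue_id = b.venue_id AND a.branch = b.branch.
- venue_id=4, branch=JV: 1 matching b row(s), so 1 row(s) emitted.
- venue_id=4, branch=JV: 1 matching b row(s), so 1 row(s) emitted.
- venue_id=6, branch=FL: no matching b row.
- venue_id=9, branch=JV: 1 matching b row(s), so 1 row(s) emitted.
- venue_id=5, branch=FL: no matching b row.
- venue_id=3, branch=FL: no matching b row.
- venue_id=9, branch=FL: no matching b row.
- venue_id=4, branch=JV: 1 matching b row(s), so 1 row(s) emitted.
- venue_id=6, branch=FL: no matching b row.
- 5 row(s) from b found no a partner → padded with NULL.
After projecting and ordering:
a.vname | b.event
HallA | Meetup
HallA | Panel
Loft | Meetup
Theater | Meetup
NULL | Expo
NULL | Panel
NULL | Summit
NULL | Summit
NULL | Workshop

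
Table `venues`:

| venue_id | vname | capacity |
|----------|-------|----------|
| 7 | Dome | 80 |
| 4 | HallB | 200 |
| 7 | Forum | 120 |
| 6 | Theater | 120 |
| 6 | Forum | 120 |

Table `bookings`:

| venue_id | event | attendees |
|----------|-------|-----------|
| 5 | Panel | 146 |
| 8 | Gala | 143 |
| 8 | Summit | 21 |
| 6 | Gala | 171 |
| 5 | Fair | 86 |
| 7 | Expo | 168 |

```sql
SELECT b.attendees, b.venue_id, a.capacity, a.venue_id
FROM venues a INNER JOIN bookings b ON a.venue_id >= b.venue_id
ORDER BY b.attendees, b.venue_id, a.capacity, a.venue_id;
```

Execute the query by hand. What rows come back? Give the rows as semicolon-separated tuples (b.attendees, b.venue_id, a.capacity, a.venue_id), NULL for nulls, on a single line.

(86, 5, 80, 7); (86, 5, 120, 6); (86, 5, 120, 6); (86, 5, 120, 7); (146, 5, 80, 7); (146, 5, 120, 6); (146, 5, 120, 6); (146, 5, 120, 7); (168, 7, 80, 7); (168, 7, 120, 7); (171, 6, 80, 7); (171, 6, 120, 6); (171, 6, 120, 6); (171, 6, 120, 7)

INNER JOIN keeps only pairs where the ON condition holds.
Matching on a.venue_id >= b.venue_id.
- venue_id=7: 4 matching b row(s), so 4 row(s) emitted.
- venue_id=4: no matching b row, dropped.
- venue_id=7: 4 matching b row(s), so 4 row(s) emitted.
- venue_id=6: 3 matching b row(s), so 3 row(s) emitted.
- venue_id=6: 3 matching b row(s), so 3 row(s) emitted.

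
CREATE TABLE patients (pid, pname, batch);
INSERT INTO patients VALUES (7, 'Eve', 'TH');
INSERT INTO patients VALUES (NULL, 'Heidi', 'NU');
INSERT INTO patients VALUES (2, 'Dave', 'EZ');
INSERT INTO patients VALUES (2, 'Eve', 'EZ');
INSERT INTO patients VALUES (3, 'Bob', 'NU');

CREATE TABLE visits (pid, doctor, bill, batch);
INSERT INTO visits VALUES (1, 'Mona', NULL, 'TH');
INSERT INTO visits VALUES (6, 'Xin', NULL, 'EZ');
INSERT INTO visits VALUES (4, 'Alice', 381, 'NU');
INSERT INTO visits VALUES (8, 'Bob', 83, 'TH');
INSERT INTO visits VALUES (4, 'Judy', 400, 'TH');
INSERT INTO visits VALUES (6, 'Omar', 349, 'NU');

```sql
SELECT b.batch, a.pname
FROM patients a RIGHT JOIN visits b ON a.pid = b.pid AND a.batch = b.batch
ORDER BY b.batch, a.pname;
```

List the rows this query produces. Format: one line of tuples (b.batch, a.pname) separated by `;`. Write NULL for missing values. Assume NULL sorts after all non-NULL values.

(EZ, NULL); (NU, NULL); (NU, NULL); (TH, NULL); (TH, NULL); (TH, NULL)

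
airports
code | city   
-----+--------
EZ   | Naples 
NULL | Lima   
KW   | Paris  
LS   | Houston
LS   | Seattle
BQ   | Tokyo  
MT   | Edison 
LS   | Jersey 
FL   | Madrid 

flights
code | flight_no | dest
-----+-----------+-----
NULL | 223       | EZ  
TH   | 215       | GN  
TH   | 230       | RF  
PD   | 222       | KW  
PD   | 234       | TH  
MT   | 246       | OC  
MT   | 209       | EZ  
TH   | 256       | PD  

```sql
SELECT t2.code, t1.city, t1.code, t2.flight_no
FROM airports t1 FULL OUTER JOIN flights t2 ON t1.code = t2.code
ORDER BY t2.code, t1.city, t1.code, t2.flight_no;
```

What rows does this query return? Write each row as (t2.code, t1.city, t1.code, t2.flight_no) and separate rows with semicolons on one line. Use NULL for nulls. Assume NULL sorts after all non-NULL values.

(MT, Edison, MT, 209); (MT, Edison, MT, 246); (PD, NULL, NULL, 222); (PD, NULL, NULL, 234); (TH, NULL, NULL, 215); (TH, NULL, NULL, 230); (TH, NULL, NULL, 256); (NULL, Houston, LS, NULL); (NULL, Jersey, LS, NULL); (NULL, Lima, NULL, NULL); (NULL, Madrid, FL, NULL); (NULL, Naples, EZ, NULL); (NULL, Paris, KW, NULL); (NULL, Seattle, LS, NULL); (NULL, Tokyo, BQ, NULL); (NULL, NULL, NULL, 223)

FULL OUTER JOIN keeps every row from both sides; unmatched rows get NULL for the other side's columns.
Matching on t1.code = t2.code. A NULL in a compared column never satisfies the condition.
Matched pairs: 2; unmatched t1 rows kept: 8; unmatched t2 rows kept: 6.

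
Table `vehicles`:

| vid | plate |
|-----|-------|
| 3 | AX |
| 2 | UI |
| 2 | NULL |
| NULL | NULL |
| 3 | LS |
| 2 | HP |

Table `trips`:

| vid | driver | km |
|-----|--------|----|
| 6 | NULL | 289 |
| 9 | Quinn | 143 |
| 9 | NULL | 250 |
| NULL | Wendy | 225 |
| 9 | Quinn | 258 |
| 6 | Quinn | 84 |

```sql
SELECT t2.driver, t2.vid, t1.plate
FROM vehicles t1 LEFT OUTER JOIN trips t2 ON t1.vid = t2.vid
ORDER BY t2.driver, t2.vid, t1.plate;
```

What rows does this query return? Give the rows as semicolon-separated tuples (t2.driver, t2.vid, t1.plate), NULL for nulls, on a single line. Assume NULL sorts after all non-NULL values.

LEFT JOIN keeps every row from `vehicles`; unmatched rows get NULL for `trips`'s columns.
Matching on t1.vid = t2.vid. A NULL in a compared column never satisfies the condition.
- t1 row (vid=3): no match → kept, t2 columns NULL.
- t1 row (vid=2): no match → kept, t2 columns NULL.
- t1 row (vid=2): no match → kept, t2 columns NULL.
- t1 row (vid=NULL): no match → kept, t2 columns NULL.
- t1 row (vid=3): no match → kept, t2 columns NULL.
- t1 row (vid=2): no match → kept, t2 columns NULL.
After projecting and ordering:
t2.driver | t2.vid | t1.plate
NULL | NULL | AX
NULL | NULL | HP
NULL | NULL | LS
NULL | NULL | UI
NULL | NULL | NULL
NULL | NULL | NULL

(NULL, NULL, AX); (NULL, NULL, HP); (NULL, NULL, LS); (NULL, NULL, UI); (NULL, NULL, NULL); (NULL, NULL, NULL)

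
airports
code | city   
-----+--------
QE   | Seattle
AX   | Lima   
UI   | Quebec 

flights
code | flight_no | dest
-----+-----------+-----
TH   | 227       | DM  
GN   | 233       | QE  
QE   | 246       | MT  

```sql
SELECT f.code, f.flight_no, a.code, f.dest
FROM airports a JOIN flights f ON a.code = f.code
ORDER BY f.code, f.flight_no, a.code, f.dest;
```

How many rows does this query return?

INNER JOIN keeps only pairs where the ON condition holds.
Matching on a.code = f.code.
- a[0] code=QE → 1 match(es) in f → 1 row(s).
- a[1] code=AX → no match; dropped.
- a[2] code=UI → no match; dropped.
Total: 1 rows.

1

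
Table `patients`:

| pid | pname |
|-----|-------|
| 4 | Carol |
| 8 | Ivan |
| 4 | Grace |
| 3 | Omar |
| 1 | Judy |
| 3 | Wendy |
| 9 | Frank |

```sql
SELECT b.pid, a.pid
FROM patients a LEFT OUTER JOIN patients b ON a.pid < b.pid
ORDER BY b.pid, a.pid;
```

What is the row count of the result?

20

LEFT JOIN keeps every row from `patients a`; unmatched rows get NULL for `patients b`'s columns.
Matching on a.pid < b.pid.
Matched pairs: 19; unmatched a rows kept: 1.
Total: 19 matched + 1 padded = 20 rows.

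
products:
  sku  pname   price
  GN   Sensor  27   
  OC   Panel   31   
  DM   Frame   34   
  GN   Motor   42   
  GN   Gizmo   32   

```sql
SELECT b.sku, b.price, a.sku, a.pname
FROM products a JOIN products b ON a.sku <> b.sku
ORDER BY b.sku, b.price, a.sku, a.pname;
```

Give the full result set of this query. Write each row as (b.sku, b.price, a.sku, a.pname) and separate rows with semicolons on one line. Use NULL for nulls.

(DM, 34, GN, Gizmo); (DM, 34, GN, Motor); (DM, 34, GN, Sensor); (DM, 34, OC, Panel); (GN, 27, DM, Frame); (GN, 27, OC, Panel); (GN, 32, DM, Frame); (GN, 32, OC, Panel); (GN, 42, DM, Frame); (GN, 42, OC, Panel); (OC, 31, DM, Frame); (OC, 31, GN, Gizmo); (OC, 31, GN, Motor); (OC, 31, GN, Sensor)

INNER JOIN keeps only pairs where the ON condition holds.
Matching on a.sku <> b.sku.
- a row (sku=GN): matches 2 b row(s) → 2 output row(s).
- a row (sku=OC): matches 4 b row(s) → 4 output row(s).
- a row (sku=DM): matches 4 b row(s) → 4 output row(s).
- a row (sku=GN): matches 2 b row(s) → 2 output row(s).
- a row (sku=GN): matches 2 b row(s) → 2 output row(s).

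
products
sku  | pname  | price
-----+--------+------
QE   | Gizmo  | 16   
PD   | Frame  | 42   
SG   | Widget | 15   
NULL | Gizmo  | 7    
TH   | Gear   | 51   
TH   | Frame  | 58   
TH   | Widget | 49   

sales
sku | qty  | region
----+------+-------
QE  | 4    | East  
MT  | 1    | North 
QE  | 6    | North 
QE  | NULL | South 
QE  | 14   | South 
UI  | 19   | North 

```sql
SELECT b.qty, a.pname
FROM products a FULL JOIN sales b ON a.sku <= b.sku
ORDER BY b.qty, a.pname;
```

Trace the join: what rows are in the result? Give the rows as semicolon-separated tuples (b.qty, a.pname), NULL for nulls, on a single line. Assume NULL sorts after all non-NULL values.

(1, NULL); (4, Frame); (4, Gizmo); (6, Frame); (6, Gizmo); (14, Frame); (14, Gizmo); (19, Frame); (19, Frame); (19, Gear); (19, Gizmo); (19, Widget); (19, Widget); (NULL, Frame); (NULL, Gizmo); (NULL, Gizmo)

FULL OUTER JOIN keeps every row from both sides; unmatched rows get NULL for the other side's columns.
Matching on a.sku <= b.sku. A NULL in a compared column never satisfies the condition.
- a (sku=QE) pairs with 5 row(s) of b.
- a (sku=PD) pairs with 5 row(s) of b.
- a (sku=SG) pairs with 1 row(s) of b.
- a (sku=NULL) has no partner → padded with NULL.
- a (sku=TH) pairs with 1 row(s) of b.
- a (sku=TH) pairs with 1 row(s) of b.
- a (sku=TH) pairs with 1 row(s) of b.
- 1 b row(s) had no a match → kept, a columns NULL.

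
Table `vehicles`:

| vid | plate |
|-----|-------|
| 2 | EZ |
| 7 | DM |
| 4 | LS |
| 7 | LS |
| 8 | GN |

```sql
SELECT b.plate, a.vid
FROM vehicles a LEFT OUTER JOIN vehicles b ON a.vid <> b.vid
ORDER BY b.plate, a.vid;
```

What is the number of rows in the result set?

18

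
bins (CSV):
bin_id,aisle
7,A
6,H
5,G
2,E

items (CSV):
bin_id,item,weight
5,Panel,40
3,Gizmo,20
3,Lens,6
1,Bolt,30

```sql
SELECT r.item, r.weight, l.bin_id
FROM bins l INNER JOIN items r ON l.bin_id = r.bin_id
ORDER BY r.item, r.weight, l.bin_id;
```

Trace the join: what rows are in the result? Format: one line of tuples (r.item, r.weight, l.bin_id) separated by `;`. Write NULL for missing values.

(Panel, 40, 5)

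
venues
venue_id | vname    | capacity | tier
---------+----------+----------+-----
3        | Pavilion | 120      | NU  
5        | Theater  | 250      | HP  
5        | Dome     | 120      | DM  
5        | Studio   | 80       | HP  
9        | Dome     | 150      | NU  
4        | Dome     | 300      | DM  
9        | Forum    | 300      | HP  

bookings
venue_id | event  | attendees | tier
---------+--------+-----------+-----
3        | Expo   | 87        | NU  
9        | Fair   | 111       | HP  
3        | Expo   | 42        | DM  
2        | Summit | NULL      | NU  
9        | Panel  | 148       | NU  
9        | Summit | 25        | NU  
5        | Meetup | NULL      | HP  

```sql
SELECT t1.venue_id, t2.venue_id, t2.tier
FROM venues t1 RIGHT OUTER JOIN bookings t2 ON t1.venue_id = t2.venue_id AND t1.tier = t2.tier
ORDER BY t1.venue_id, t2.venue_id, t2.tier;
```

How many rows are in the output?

RIGHT JOIN keeps every row from `bookings`; unmatched rows get NULL for `venues`'s columns.
Matching on t1.venue_id = t2.venue_id AND t1.tier = t2.tier.
- t1 row (venue_id=3, tier=NU): matches 1 t2 row(s) → 1 output row(s).
- t1 row (venue_id=5, tier=HP): matches 1 t2 row(s) → 1 output row(s).
- t1 row (venue_id=5, tier=DM): no match.
- t1 row (venue_id=5, tier=HP): matches 1 t2 row(s) → 1 output row(s).
- t1 row (venue_id=9, tier=NU): matches 2 t2 row(s) → 2 output row(s).
- t1 row (venue_id=4, tier=DM): no match.
- t1 row (venue_id=9, tier=HP): matches 1 t2 row(s) → 1 output row(s).
- 2 t2 row(s) had no t1 match → kept, t1 columns NULL.
Total: 6 matched + 2 padded = 8 rows.

8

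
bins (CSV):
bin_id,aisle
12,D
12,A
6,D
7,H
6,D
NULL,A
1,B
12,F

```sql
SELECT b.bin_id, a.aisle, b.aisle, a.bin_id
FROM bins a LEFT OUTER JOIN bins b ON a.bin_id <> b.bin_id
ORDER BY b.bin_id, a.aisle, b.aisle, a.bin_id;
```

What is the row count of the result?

35

LEFT JOIN keeps every row from `bins a`; unmatched rows get NULL for `bins b`'s columns.
Matching on a.bin_id <> b.bin_id. A NULL in a compared column never satisfies the condition.
Matched pairs: 34; unmatched a rows kept: 1.
Total: 34 matched + 1 padded = 35 rows.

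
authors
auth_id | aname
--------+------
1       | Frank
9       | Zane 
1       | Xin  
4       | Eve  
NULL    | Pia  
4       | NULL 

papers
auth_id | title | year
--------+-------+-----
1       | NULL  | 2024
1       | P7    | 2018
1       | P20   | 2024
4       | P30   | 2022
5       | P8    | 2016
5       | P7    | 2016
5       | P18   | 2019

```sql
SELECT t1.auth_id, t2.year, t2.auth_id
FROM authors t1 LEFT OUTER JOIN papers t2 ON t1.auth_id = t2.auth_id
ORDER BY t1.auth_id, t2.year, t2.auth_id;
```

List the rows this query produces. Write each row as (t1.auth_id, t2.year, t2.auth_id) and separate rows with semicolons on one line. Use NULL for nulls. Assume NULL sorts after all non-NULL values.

LEFT JOIN keeps every row from `authors`; unmatched rows get NULL for `papers`'s columns.
Matching on t1.auth_id = t2.auth_id. A NULL in a compared column never satisfies the condition.
- t1[0] auth_id=1 → 3 match(es) in t2 → 3 row(s).
- t1[1] auth_id=9 → no match; kept with NULLs on the t2 side.
- t1[2] auth_id=1 → 3 match(es) in t2 → 3 row(s).
- t1[3] auth_id=4 → 1 match(es) in t2 → 1 row(s).
- t1[4] auth_id=NULL → no match; kept with NULLs on the t2 side.
- t1[5] auth_id=4 → 1 match(es) in t2 → 1 row(s).
After projecting and ordering:
t1.auth_id | t2.year | t2.auth_id
1 | 2018 | 1
1 | 2018 | 1
1 | 2024 | 1
1 | 2024 | 1
1 | 2024 | 1
1 | 2024 | 1
4 | 2022 | 4
4 | 2022 | 4
9 | NULL | NULL
NULL | NULL | NULL

(1, 2018, 1); (1, 2018, 1); (1, 2024, 1); (1, 2024, 1); (1, 2024, 1); (1, 2024, 1); (4, 2022, 4); (4, 2022, 4); (9, NULL, NULL); (NULL, NULL, NULL)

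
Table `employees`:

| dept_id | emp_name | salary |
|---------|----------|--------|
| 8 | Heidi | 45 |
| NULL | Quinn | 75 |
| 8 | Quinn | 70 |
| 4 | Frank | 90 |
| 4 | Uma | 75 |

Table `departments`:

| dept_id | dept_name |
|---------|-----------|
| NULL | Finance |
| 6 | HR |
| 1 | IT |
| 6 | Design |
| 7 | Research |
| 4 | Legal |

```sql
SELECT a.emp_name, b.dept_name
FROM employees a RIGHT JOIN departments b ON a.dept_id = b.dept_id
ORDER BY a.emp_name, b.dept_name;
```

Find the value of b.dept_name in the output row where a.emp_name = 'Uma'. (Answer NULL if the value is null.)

RIGHT JOIN keeps every row from `departments`; unmatched rows get NULL for `employees`'s columns.
Matching on a.dept_id = b.dept_id. A NULL in a compared column never satisfies the condition.
Matched pairs: 2; unmatched b rows kept: 5.

Legal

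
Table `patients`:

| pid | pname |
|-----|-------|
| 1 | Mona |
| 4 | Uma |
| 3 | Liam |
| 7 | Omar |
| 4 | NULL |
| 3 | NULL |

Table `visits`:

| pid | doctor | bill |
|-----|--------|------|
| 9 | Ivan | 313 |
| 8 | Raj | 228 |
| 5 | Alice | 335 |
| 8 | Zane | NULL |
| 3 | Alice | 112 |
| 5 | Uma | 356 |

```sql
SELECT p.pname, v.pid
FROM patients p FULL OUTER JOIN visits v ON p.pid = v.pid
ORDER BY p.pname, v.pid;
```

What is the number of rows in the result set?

FULL OUTER JOIN keeps every row from both sides; unmatched rows get NULL for the other side's columns.
Matching on p.pid = v.pid.
- pid=1: no v row matches, row kept with v columns NULL.
- pid=4: no v row matches, row kept with v columns NULL.
- pid=3: 1 matching v row(s), so 1 row(s) emitted.
- pid=7: no v row matches, row kept with v columns NULL.
- pid=4: no v row matches, row kept with v columns NULL.
- pid=3: 1 matching v row(s), so 1 row(s) emitted.
- 5 v row(s) had no p match → kept, p columns NULL.
Total: 2 matched + 9 padded = 11 rows.

11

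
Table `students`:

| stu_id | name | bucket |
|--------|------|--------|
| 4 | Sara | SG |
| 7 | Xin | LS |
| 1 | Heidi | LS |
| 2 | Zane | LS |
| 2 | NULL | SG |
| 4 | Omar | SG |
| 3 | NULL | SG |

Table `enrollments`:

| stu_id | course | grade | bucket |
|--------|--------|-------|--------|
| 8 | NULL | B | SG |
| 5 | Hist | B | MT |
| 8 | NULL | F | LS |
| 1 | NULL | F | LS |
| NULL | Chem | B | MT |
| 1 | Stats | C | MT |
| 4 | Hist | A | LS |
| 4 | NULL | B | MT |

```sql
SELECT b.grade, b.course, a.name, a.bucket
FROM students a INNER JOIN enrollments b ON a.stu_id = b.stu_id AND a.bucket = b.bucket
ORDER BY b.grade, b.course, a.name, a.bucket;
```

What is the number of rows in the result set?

1

INNER JOIN keeps only pairs where the ON condition holds.
Matching on a.stu_id = b.stu_id AND a.bucket = b.bucket. A NULL in a compared column never satisfies the condition.
- a[0] stu_id=4, bucket=SG → no match; dropped.
- a[1] stu_id=7, bucket=LS → no match; dropped.
- a[2] stu_id=1, bucket=LS → 1 match(es) in b → 1 row(s).
- a[3] stu_id=2, bucket=LS → no match; dropped.
- a[4] stu_id=2, bucket=SG → no match; dropped.
- a[5] stu_id=4, bucket=SG → no match; dropped.
- a[6] stu_id=3, bucket=SG → no match; dropped.
Total: 1 rows.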